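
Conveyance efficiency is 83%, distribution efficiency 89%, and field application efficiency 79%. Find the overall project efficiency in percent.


Ec = 0.83, Eb = 0.89, Ea = 0.79
E = 0.83 * 0.89 * 0.79 * 100 = 58.3573%

58.3573 %


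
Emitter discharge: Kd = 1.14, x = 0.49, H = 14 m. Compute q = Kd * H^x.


q = Kd * H^x = 1.14 * 14^0.49 = 1.14 * 3.644204

4.1544 L/h


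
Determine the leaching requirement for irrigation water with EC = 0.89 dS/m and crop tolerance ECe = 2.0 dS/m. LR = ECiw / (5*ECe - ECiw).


LR = ECiw / (5*ECe - ECiw)
LR = 0.89 / (5*2.0 - 0.89)
LR = 0.89 / 9.1100

0.0977


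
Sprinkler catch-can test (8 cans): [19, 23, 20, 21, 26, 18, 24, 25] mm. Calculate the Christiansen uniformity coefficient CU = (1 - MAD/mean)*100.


mean = 22.000000 mm
MAD = 2.500000 mm
CU = (1 - 2.500000/22.000000)*100

88.6364 %


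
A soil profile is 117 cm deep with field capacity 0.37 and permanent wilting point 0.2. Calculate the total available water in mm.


AWC = (FC - PWP) * d * 10
AWC = (0.37 - 0.2) * 117 * 10
AWC = 0.1700 * 117 * 10

198.9000 mm


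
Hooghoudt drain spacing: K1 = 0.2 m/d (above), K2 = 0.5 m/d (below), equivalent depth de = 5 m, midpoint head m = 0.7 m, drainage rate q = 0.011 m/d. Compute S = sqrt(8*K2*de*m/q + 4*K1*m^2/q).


S^2 = 8*K2*de*m/q + 4*K1*m^2/q
S^2 = 8*0.5*5*0.7/0.011 + 4*0.2*0.7^2/0.011
S = sqrt(1308.3636)

36.1713 m


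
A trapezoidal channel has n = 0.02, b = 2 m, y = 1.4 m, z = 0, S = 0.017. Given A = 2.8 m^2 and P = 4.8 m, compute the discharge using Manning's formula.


R = A/P = 2.8/4.8 = 0.583333
Q = (1/0.02) * 2.8 * 0.583333^(2/3) * 0.017^0.5

12.7437 m^3/s


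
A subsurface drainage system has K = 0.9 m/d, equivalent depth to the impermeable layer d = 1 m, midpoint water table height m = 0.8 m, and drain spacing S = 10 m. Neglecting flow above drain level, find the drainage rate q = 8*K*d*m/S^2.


q = 8*K*d*m/S^2
q = 8*0.9*1*0.8/10^2
q = 5.7600 / 100

0.0576 m/d


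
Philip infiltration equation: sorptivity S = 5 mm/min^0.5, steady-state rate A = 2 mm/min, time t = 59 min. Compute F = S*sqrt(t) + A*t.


F = S*sqrt(t) + A*t
F = 5*sqrt(59) + 2*59
F = 5*7.681146 + 118

156.4057 mm


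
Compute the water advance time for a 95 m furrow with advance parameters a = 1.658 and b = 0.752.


t = (L/a)^(1/b)
t = (95/1.658)^(1/0.752)
t = 57.297949^(1/0.752)

217.7464 min


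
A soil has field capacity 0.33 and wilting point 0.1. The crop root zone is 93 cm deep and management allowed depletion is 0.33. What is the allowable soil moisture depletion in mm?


SMD = (FC - PWP) * d * MAD * 10
SMD = (0.33 - 0.1) * 93 * 0.33 * 10
SMD = 0.2300 * 93 * 0.33 * 10

70.5870 mm


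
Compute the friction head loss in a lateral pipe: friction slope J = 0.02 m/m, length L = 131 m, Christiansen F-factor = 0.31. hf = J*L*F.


hf = J * L * F = 0.02 * 131 * 0.31 = 0.8122 m

0.8122 m


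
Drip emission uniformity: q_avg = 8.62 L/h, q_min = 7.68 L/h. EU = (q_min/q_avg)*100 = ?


EU = (q_min/q_avg)*100 = (7.68/8.62)*100 = 89.0951%

89.0951 %


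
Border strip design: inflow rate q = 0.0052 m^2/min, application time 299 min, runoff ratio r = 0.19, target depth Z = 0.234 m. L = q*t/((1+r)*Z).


L = q*t/((1+r)*Z)
L = 0.0052*299/((1+0.19)*0.234)
L = 1.5548/0.27846

5.5836 m


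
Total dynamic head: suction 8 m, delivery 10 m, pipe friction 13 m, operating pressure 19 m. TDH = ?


TDH = Hs + Hd + hf + Hp = 8 + 10 + 13 + 19 = 50

50 m


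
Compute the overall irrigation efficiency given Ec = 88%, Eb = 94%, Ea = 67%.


Ec = 0.88, Eb = 0.94, Ea = 0.67
E = 0.88 * 0.94 * 0.67 * 100 = 55.4224%

55.4224 %


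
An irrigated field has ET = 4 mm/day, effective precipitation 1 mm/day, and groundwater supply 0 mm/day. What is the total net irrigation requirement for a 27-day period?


Daily deficit = ET - Pe - GW = 4 - 1 - 0 = 3 mm/day
NIR = 3 * 27 = 81 mm

81.0000 mm


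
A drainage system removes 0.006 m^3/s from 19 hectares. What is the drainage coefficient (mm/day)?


DC = Q * 86400 / (A * 10000) * 1000
DC = 0.006 * 86400 / (19 * 10000) * 1000
DC = 518400.0000 / 190000

2.7284 mm/day


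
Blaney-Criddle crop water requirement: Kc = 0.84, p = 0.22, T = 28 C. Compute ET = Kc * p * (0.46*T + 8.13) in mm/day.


ET = Kc * p * (0.46*T + 8.13)
ET = 0.84 * 0.22 * (0.46*28 + 8.13)
ET = 0.84 * 0.22 * 21.0100

3.8826 mm/day


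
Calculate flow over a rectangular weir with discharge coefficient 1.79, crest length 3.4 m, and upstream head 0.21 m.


Q = C * L * H^(3/2) = 1.79 * 3.4 * 0.21^1.5 = 1.79 * 3.4 * 0.096234

0.5857 m^3/s


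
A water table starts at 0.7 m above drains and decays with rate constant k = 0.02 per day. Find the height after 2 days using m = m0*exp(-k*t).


m = m0 * exp(-k*t)
m = 0.7 * exp(-0.02 * 2)
m = 0.7 * exp(-0.0400)

0.6726 m


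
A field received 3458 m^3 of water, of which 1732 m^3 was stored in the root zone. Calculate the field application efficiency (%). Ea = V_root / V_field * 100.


Ea = V_root / V_field * 100 = 1732 / 3458 * 100 = 50.0868%

50.0868 %


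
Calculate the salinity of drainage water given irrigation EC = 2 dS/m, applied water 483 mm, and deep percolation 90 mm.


EC_dw = EC_iw * D_iw / D_dw
EC_dw = 2 * 483 / 90
EC_dw = 966 / 90

10.7333 dS/m


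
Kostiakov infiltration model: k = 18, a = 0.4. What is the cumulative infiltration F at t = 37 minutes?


F = k * t^a = 18 * 37^0.4
F = 18 * 4.239169

76.3050 mm


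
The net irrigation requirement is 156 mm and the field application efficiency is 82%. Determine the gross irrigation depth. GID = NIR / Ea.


Ea = 82% = 0.82
GID = NIR / Ea = 156 / 0.82 = 190.2439 mm

190.2439 mm


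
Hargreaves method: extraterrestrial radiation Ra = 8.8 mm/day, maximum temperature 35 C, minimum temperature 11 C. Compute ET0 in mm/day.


Tmean = (Tmax + Tmin)/2 = (35 + 11)/2 = 23.0
ET0 = 0.0023 * 8.8 * (23.0 + 17.8) * sqrt(35 - 11)
ET0 = 0.0023 * 8.8 * 40.8 * 4.898979

4.0455 mm/day


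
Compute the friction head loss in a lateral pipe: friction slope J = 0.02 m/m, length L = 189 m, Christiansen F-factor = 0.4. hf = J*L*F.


hf = J * L * F = 0.02 * 189 * 0.4 = 1.5120 m

1.5120 m


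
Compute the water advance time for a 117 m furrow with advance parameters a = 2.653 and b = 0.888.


t = (L/a)^(1/b)
t = (117/2.653)^(1/0.888)
t = 44.101018^(1/0.888)

71.0979 min


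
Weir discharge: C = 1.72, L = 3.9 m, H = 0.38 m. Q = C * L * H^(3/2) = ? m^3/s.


Q = C * L * H^(3/2) = 1.72 * 3.9 * 0.38^1.5 = 1.72 * 3.9 * 0.234248

1.5713 m^3/s


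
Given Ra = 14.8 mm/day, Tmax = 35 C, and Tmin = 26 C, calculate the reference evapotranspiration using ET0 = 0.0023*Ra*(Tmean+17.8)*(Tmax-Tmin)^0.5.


Tmean = (Tmax + Tmin)/2 = (35 + 26)/2 = 30.5
ET0 = 0.0023 * 14.8 * (30.5 + 17.8) * sqrt(35 - 26)
ET0 = 0.0023 * 14.8 * 48.3 * 3.000000

4.9324 mm/day


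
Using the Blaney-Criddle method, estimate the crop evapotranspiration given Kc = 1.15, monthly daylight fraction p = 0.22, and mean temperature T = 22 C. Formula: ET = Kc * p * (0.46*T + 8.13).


ET = Kc * p * (0.46*T + 8.13)
ET = 1.15 * 0.22 * (0.46*22 + 8.13)
ET = 1.15 * 0.22 * 18.2500

4.6173 mm/day


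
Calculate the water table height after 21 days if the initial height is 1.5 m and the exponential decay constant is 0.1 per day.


m = m0 * exp(-k*t)
m = 1.5 * exp(-0.1 * 21)
m = 1.5 * exp(-2.1000)

0.1837 m


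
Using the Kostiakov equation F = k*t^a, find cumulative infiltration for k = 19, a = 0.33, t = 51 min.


F = k * t^a = 19 * 51^0.33
F = 19 * 3.660144

69.5427 mm


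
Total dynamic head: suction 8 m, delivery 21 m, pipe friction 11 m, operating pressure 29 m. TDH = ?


TDH = Hs + Hd + hf + Hp = 8 + 21 + 11 + 29 = 69

69 m


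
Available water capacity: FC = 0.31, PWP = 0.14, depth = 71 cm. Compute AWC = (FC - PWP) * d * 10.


AWC = (FC - PWP) * d * 10
AWC = (0.31 - 0.14) * 71 * 10
AWC = 0.1700 * 71 * 10

120.7000 mm


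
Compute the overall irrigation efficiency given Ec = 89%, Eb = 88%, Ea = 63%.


Ec = 0.89, Eb = 0.88, Ea = 0.63
E = 0.89 * 0.88 * 0.63 * 100 = 49.3416%

49.3416 %


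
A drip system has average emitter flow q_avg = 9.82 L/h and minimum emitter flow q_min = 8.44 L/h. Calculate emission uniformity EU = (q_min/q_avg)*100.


EU = (q_min/q_avg)*100 = (8.44/9.82)*100 = 85.9470%

85.9470 %


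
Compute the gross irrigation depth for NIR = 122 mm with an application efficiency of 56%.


Ea = 56% = 0.56
GID = NIR / Ea = 122 / 0.56 = 217.8571 mm

217.8571 mm


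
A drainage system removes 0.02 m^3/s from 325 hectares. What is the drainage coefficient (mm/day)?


DC = Q * 86400 / (A * 10000) * 1000
DC = 0.02 * 86400 / (325 * 10000) * 1000
DC = 1728000.0000 / 3250000

0.5317 mm/day


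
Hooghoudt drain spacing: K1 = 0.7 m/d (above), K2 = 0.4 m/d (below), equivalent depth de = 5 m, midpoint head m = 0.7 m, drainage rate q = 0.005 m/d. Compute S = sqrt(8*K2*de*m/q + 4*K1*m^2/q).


S^2 = 8*K2*de*m/q + 4*K1*m^2/q
S^2 = 8*0.4*5*0.7/0.005 + 4*0.7*0.7^2/0.005
S = sqrt(2514.4000)

50.1438 m


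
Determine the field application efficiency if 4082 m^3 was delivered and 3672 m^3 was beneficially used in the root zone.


Ea = V_root / V_field * 100 = 3672 / 4082 * 100 = 89.9559%

89.9559 %


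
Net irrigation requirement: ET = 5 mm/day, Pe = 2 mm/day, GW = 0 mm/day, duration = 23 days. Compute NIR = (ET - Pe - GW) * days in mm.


Daily deficit = ET - Pe - GW = 5 - 2 - 0 = 3 mm/day
NIR = 3 * 23 = 69 mm

69.0000 mm


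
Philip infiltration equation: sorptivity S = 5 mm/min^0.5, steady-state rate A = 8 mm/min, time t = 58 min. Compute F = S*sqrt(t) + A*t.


F = S*sqrt(t) + A*t
F = 5*sqrt(58) + 8*58
F = 5*7.615773 + 464

502.0789 mm


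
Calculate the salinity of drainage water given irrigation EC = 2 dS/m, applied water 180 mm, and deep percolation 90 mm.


EC_dw = EC_iw * D_iw / D_dw
EC_dw = 2 * 180 / 90
EC_dw = 360 / 90

4.0000 dS/m


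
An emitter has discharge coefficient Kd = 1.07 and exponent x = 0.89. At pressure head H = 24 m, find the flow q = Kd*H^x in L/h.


q = Kd * H^x = 1.07 * 24^0.89 = 1.07 * 16.919519

18.1039 L/h


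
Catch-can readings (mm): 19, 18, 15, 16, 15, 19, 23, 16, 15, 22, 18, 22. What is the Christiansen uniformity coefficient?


mean = 18.166667 mm
MAD = 2.361111 mm
CU = (1 - 2.361111/18.166667)*100

87.0031 %


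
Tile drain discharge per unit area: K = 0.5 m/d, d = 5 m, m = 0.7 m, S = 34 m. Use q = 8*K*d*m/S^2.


q = 8*K*d*m/S^2
q = 8*0.5*5*0.7/34^2
q = 14.0000 / 1156

0.0121 m/d


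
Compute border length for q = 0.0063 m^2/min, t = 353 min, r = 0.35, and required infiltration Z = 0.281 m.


L = q*t/((1+r)*Z)
L = 0.0063*353/((1+0.35)*0.281)
L = 2.2239/0.37935

5.8624 m


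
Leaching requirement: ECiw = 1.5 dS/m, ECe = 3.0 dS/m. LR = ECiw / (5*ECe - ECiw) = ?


LR = ECiw / (5*ECe - ECiw)
LR = 1.5 / (5*3.0 - 1.5)
LR = 1.5 / 13.5000

0.1111


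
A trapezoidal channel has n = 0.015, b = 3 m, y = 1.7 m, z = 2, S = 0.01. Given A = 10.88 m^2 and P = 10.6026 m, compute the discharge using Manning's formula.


R = A/P = 10.88/10.6026 = 1.026163
Q = (1/0.015) * 10.88 * 1.026163^(2/3) * 0.01^0.5

73.7930 m^3/s


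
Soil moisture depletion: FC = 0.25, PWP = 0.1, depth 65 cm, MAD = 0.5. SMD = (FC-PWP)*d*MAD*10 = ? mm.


SMD = (FC - PWP) * d * MAD * 10
SMD = (0.25 - 0.1) * 65 * 0.5 * 10
SMD = 0.1500 * 65 * 0.5 * 10

48.7500 mm


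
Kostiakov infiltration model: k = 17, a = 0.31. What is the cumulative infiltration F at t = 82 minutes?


F = k * t^a = 17 * 82^0.31
F = 17 * 3.919966

66.6394 mm


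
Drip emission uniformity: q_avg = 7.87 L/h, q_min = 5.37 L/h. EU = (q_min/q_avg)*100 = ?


EU = (q_min/q_avg)*100 = (5.37/7.87)*100 = 68.2338%

68.2338 %


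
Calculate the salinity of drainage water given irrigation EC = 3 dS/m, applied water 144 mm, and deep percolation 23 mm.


EC_dw = EC_iw * D_iw / D_dw
EC_dw = 3 * 144 / 23
EC_dw = 432 / 23

18.7826 dS/m


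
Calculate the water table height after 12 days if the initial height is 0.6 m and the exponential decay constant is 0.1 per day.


m = m0 * exp(-k*t)
m = 0.6 * exp(-0.1 * 12)
m = 0.6 * exp(-1.2000)

0.1807 m


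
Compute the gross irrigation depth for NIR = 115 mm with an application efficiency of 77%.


Ea = 77% = 0.77
GID = NIR / Ea = 115 / 0.77 = 149.3506 mm

149.3506 mm


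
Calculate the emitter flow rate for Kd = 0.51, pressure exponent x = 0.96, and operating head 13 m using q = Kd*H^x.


q = Kd * H^x = 0.51 * 13^0.96 = 0.51 * 11.732366

5.9835 L/h


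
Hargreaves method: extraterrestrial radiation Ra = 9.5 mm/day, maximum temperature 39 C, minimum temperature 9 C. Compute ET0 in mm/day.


Tmean = (Tmax + Tmin)/2 = (39 + 9)/2 = 24.0
ET0 = 0.0023 * 9.5 * (24.0 + 17.8) * sqrt(39 - 9)
ET0 = 0.0023 * 9.5 * 41.8 * 5.477226

5.0025 mm/day


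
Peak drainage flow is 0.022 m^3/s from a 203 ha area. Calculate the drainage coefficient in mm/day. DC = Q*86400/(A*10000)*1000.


DC = Q * 86400 / (A * 10000) * 1000
DC = 0.022 * 86400 / (203 * 10000) * 1000
DC = 1900800.0000 / 2030000

0.9364 mm/day


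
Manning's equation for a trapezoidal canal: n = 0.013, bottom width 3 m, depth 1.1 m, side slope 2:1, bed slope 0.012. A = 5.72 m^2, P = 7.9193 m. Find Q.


R = A/P = 5.72/7.9193 = 0.722286
Q = (1/0.013) * 5.72 * 0.722286^(2/3) * 0.012^0.5

38.8016 m^3/s


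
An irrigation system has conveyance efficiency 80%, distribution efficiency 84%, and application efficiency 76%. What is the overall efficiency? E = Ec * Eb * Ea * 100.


Ec = 0.8, Eb = 0.84, Ea = 0.76
E = 0.8 * 0.84 * 0.76 * 100 = 51.0720%

51.0720 %


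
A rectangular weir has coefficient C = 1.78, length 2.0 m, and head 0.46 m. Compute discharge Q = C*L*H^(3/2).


Q = C * L * H^(3/2) = 1.78 * 2.0 * 0.46^1.5 = 1.78 * 2.0 * 0.311987

1.1107 m^3/s


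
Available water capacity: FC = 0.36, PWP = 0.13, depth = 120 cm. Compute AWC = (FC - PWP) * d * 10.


AWC = (FC - PWP) * d * 10
AWC = (0.36 - 0.13) * 120 * 10
AWC = 0.2300 * 120 * 10

276.0000 mm


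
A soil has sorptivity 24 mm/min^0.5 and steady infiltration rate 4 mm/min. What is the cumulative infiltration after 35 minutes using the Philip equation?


F = S*sqrt(t) + A*t
F = 24*sqrt(35) + 4*35
F = 24*5.916080 + 140

281.9859 mm


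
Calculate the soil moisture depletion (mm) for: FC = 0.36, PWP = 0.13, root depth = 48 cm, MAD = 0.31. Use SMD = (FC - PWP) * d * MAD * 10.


SMD = (FC - PWP) * d * MAD * 10
SMD = (0.36 - 0.13) * 48 * 0.31 * 10
SMD = 0.2300 * 48 * 0.31 * 10

34.2240 mm


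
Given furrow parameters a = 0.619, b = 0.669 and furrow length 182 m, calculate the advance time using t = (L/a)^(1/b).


t = (L/a)^(1/b)
t = (182/0.619)^(1/0.669)
t = 294.022617^(1/0.669)

4893.9250 min


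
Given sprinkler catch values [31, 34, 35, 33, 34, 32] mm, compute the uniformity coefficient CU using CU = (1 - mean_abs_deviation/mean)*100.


mean = 33.166667 mm
MAD = 1.166667 mm
CU = (1 - 1.166667/33.166667)*100

96.4824 %


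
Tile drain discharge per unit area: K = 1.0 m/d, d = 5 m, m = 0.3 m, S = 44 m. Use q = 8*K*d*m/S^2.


q = 8*K*d*m/S^2
q = 8*1.0*5*0.3/44^2
q = 12.0000 / 1936

0.0062 m/d


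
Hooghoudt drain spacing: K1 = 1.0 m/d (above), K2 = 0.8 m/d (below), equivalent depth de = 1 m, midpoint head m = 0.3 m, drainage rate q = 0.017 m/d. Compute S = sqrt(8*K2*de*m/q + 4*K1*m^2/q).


S^2 = 8*K2*de*m/q + 4*K1*m^2/q
S^2 = 8*0.8*1*0.3/0.017 + 4*1.0*0.3^2/0.017
S = sqrt(134.1176)

11.5809 m


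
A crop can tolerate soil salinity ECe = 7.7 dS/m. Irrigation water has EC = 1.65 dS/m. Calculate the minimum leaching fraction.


LR = ECiw / (5*ECe - ECiw)
LR = 1.65 / (5*7.7 - 1.65)
LR = 1.65 / 36.8500

0.0448


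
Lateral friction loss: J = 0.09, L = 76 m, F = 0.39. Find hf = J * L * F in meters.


hf = J * L * F = 0.09 * 76 * 0.39 = 2.6676 m

2.6676 m


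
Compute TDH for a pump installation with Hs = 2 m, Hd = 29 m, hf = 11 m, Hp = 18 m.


TDH = Hs + Hd + hf + Hp = 2 + 29 + 11 + 18 = 60

60 m


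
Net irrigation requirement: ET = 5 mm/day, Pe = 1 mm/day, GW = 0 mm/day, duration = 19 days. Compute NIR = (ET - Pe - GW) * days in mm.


Daily deficit = ET - Pe - GW = 5 - 1 - 0 = 4 mm/day
NIR = 4 * 19 = 76 mm

76.0000 mm


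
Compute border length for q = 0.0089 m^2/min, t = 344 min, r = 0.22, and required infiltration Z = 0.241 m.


L = q*t/((1+r)*Z)
L = 0.0089*344/((1+0.22)*0.241)
L = 3.0616/0.29402

10.4129 m


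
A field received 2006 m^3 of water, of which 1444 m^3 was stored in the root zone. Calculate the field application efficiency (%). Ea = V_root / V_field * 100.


Ea = V_root / V_field * 100 = 1444 / 2006 * 100 = 71.9840%

71.9840 %


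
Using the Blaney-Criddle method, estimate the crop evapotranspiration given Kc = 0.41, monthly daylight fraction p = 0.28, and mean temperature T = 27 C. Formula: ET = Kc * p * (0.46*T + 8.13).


ET = Kc * p * (0.46*T + 8.13)
ET = 0.41 * 0.28 * (0.46*27 + 8.13)
ET = 0.41 * 0.28 * 20.5500

2.3591 mm/day


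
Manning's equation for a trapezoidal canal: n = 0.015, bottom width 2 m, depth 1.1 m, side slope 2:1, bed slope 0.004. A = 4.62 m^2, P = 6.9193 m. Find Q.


R = A/P = 4.62/6.9193 = 0.667698
Q = (1/0.015) * 4.62 * 0.667698^(2/3) * 0.004^0.5

14.8811 m^3/s


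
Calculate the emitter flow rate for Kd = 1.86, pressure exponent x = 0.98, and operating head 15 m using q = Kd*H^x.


q = Kd * H^x = 1.86 * 15^0.98 = 1.86 * 14.209194

26.4291 L/h


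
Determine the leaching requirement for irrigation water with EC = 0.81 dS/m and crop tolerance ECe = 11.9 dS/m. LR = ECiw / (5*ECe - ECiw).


LR = ECiw / (5*ECe - ECiw)
LR = 0.81 / (5*11.9 - 0.81)
LR = 0.81 / 58.6900

0.0138


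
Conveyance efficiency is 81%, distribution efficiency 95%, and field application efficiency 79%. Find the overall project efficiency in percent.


Ec = 0.81, Eb = 0.95, Ea = 0.79
E = 0.81 * 0.95 * 0.79 * 100 = 60.7905%

60.7905 %


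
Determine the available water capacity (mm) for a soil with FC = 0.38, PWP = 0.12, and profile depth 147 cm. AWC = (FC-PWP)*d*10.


AWC = (FC - PWP) * d * 10
AWC = (0.38 - 0.12) * 147 * 10
AWC = 0.2600 * 147 * 10

382.2000 mm


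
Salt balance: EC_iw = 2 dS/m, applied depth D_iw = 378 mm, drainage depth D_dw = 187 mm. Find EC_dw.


EC_dw = EC_iw * D_iw / D_dw
EC_dw = 2 * 378 / 187
EC_dw = 756 / 187

4.0428 dS/m


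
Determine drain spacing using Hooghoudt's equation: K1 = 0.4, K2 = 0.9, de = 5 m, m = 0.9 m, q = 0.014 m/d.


S^2 = 8*K2*de*m/q + 4*K1*m^2/q
S^2 = 8*0.9*5*0.9/0.014 + 4*0.4*0.9^2/0.014
S = sqrt(2406.8571)

49.0597 m


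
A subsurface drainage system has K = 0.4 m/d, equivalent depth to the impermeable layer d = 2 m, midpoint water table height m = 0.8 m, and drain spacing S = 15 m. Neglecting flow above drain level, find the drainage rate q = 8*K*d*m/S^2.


q = 8*K*d*m/S^2
q = 8*0.4*2*0.8/15^2
q = 5.1200 / 225

0.0228 m/d


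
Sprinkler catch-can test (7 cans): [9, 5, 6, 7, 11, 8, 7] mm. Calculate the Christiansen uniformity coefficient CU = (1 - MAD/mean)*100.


mean = 7.571429 mm
MAD = 1.510204 mm
CU = (1 - 1.510204/7.571429)*100

80.0539 %


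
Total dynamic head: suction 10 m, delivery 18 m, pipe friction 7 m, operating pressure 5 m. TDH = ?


TDH = Hs + Hd + hf + Hp = 10 + 18 + 7 + 5 = 40

40 m


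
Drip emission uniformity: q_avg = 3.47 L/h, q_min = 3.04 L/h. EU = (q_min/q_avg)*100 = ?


EU = (q_min/q_avg)*100 = (3.04/3.47)*100 = 87.6081%

87.6081 %


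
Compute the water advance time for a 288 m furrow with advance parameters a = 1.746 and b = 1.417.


t = (L/a)^(1/b)
t = (288/1.746)^(1/1.417)
t = 164.948454^(1/1.417)

36.7129 min


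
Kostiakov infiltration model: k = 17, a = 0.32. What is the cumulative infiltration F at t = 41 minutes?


F = k * t^a = 17 * 41^0.32
F = 17 * 3.281639

55.7879 mm


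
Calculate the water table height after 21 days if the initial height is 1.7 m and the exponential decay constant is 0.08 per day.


m = m0 * exp(-k*t)
m = 1.7 * exp(-0.08 * 21)
m = 1.7 * exp(-1.6800)

0.3168 m


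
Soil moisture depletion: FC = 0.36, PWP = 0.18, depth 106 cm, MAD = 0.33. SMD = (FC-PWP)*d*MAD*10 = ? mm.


SMD = (FC - PWP) * d * MAD * 10
SMD = (0.36 - 0.18) * 106 * 0.33 * 10
SMD = 0.1800 * 106 * 0.33 * 10

62.9640 mm


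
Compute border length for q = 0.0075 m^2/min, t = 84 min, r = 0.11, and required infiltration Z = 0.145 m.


L = q*t/((1+r)*Z)
L = 0.0075*84/((1+0.11)*0.145)
L = 0.63/0.16095

3.9143 m


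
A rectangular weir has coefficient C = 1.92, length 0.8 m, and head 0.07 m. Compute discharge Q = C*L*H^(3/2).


Q = C * L * H^(3/2) = 1.92 * 0.8 * 0.07^1.5 = 1.92 * 0.8 * 0.018520

0.0284 m^3/s


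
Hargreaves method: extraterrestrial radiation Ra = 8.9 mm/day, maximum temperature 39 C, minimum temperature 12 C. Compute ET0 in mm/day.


Tmean = (Tmax + Tmin)/2 = (39 + 12)/2 = 25.5
ET0 = 0.0023 * 8.9 * (25.5 + 17.8) * sqrt(39 - 12)
ET0 = 0.0023 * 8.9 * 43.3 * 5.196152

4.6056 mm/day


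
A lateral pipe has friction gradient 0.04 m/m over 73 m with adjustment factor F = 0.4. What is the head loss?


hf = J * L * F = 0.04 * 73 * 0.4 = 1.1680 m

1.1680 m


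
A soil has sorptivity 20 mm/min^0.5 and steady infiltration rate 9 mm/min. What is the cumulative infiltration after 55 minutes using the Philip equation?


F = S*sqrt(t) + A*t
F = 20*sqrt(55) + 9*55
F = 20*7.416198 + 495

643.3240 mm


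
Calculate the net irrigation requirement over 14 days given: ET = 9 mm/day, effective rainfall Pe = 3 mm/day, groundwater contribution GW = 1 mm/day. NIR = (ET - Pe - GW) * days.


Daily deficit = ET - Pe - GW = 9 - 3 - 1 = 5 mm/day
NIR = 5 * 14 = 70 mm

70.0000 mm


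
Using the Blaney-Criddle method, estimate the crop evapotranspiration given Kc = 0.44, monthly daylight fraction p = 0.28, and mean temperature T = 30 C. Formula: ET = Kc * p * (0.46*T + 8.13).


ET = Kc * p * (0.46*T + 8.13)
ET = 0.44 * 0.28 * (0.46*30 + 8.13)
ET = 0.44 * 0.28 * 21.9300

2.7018 mm/day


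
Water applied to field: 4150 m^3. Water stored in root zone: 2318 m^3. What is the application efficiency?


Ea = V_root / V_field * 100 = 2318 / 4150 * 100 = 55.8554%

55.8554 %


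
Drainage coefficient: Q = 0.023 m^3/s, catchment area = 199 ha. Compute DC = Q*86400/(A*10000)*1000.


DC = Q * 86400 / (A * 10000) * 1000
DC = 0.023 * 86400 / (199 * 10000) * 1000
DC = 1987200.0000 / 1990000

0.9986 mm/day


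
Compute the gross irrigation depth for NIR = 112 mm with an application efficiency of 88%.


Ea = 88% = 0.88
GID = NIR / Ea = 112 / 0.88 = 127.2727 mm

127.2727 mm


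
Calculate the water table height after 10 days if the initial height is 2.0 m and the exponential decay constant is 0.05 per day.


m = m0 * exp(-k*t)
m = 2.0 * exp(-0.05 * 10)
m = 2.0 * exp(-0.5000)

1.2131 m


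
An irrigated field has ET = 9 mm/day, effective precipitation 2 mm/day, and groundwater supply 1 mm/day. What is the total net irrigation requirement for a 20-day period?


Daily deficit = ET - Pe - GW = 9 - 2 - 1 = 6 mm/day
NIR = 6 * 20 = 120 mm

120.0000 mm


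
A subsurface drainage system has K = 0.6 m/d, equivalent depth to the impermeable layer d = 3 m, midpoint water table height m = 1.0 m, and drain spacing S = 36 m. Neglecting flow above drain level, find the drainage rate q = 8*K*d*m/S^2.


q = 8*K*d*m/S^2
q = 8*0.6*3*1.0/36^2
q = 14.4000 / 1296

0.0111 m/d


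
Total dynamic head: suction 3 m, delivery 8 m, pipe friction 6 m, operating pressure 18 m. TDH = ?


TDH = Hs + Hd + hf + Hp = 3 + 8 + 6 + 18 = 35

35 m


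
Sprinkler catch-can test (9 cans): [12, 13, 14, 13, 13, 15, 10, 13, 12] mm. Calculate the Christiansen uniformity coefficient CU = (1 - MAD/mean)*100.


mean = 12.777778 mm
MAD = 0.962963 mm
CU = (1 - 0.962963/12.777778)*100

92.4638 %


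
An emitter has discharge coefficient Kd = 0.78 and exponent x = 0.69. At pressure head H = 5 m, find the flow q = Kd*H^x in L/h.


q = Kd * H^x = 0.78 * 5^0.69 = 0.78 * 3.035913

2.3680 L/h


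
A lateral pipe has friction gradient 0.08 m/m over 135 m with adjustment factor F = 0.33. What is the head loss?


hf = J * L * F = 0.08 * 135 * 0.33 = 3.5640 m

3.5640 m


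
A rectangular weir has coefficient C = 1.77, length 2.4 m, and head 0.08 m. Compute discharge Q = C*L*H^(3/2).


Q = C * L * H^(3/2) = 1.77 * 2.4 * 0.08^1.5 = 1.77 * 2.4 * 0.022627

0.0961 m^3/s


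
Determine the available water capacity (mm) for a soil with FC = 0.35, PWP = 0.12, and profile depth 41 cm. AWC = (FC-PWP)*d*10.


AWC = (FC - PWP) * d * 10
AWC = (0.35 - 0.12) * 41 * 10
AWC = 0.2300 * 41 * 10

94.3000 mm


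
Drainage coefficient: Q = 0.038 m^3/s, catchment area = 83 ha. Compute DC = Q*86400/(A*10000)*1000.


DC = Q * 86400 / (A * 10000) * 1000
DC = 0.038 * 86400 / (83 * 10000) * 1000
DC = 3283200.0000 / 830000

3.9557 mm/day


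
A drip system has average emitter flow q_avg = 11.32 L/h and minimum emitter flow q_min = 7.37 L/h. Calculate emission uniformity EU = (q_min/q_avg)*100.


EU = (q_min/q_avg)*100 = (7.37/11.32)*100 = 65.1060%

65.1060 %


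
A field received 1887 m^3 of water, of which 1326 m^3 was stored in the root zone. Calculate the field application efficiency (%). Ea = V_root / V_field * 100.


Ea = V_root / V_field * 100 = 1326 / 1887 * 100 = 70.2703%

70.2703 %


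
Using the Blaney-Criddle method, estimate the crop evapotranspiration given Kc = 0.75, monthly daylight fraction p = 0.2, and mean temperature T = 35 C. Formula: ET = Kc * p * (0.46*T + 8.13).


ET = Kc * p * (0.46*T + 8.13)
ET = 0.75 * 0.2 * (0.46*35 + 8.13)
ET = 0.75 * 0.2 * 24.2300

3.6345 mm/day


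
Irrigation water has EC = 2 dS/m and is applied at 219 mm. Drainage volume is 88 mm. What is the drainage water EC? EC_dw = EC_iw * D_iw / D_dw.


EC_dw = EC_iw * D_iw / D_dw
EC_dw = 2 * 219 / 88
EC_dw = 438 / 88

4.9773 dS/m


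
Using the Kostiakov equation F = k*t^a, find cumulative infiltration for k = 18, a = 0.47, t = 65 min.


F = k * t^a = 18 * 65^0.47
F = 18 * 7.113270

128.0389 mm


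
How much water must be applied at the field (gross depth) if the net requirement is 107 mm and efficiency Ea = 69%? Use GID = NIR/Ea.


Ea = 69% = 0.69
GID = NIR / Ea = 107 / 0.69 = 155.0725 mm

155.0725 mm


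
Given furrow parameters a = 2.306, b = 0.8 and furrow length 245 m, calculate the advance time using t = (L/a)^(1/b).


t = (L/a)^(1/b)
t = (245/2.306)^(1/0.8)
t = 106.244579^(1/0.8)

341.1014 min


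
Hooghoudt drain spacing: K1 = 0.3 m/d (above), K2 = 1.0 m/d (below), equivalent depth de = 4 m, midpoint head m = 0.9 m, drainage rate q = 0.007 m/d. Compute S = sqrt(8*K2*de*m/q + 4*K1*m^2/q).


S^2 = 8*K2*de*m/q + 4*K1*m^2/q
S^2 = 8*1.0*4*0.9/0.007 + 4*0.3*0.9^2/0.007
S = sqrt(4253.1429)

65.2161 m


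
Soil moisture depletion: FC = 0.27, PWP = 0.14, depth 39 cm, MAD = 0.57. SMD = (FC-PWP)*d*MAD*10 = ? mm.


SMD = (FC - PWP) * d * MAD * 10
SMD = (0.27 - 0.14) * 39 * 0.57 * 10
SMD = 0.1300 * 39 * 0.57 * 10

28.8990 mm


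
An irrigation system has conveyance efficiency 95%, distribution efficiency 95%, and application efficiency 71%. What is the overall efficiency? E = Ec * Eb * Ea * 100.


Ec = 0.95, Eb = 0.95, Ea = 0.71
E = 0.95 * 0.95 * 0.71 * 100 = 64.0775%

64.0775 %


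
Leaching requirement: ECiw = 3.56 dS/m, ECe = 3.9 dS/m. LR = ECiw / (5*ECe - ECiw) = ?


LR = ECiw / (5*ECe - ECiw)
LR = 3.56 / (5*3.9 - 3.56)
LR = 3.56 / 15.9400

0.2233


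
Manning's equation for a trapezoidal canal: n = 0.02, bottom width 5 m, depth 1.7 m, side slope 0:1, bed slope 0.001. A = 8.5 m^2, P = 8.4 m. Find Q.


R = A/P = 8.5/8.4 = 1.011905
Q = (1/0.02) * 8.5 * 1.011905^(2/3) * 0.001^0.5

13.5461 m^3/s


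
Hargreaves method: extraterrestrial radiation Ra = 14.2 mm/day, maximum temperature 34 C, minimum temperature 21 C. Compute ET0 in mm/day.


Tmean = (Tmax + Tmin)/2 = (34 + 21)/2 = 27.5
ET0 = 0.0023 * 14.2 * (27.5 + 17.8) * sqrt(34 - 21)
ET0 = 0.0023 * 14.2 * 45.3 * 3.605551

5.3344 mm/day


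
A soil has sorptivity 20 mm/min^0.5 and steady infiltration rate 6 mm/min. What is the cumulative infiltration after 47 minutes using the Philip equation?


F = S*sqrt(t) + A*t
F = 20*sqrt(47) + 6*47
F = 20*6.855655 + 282

419.1131 mm


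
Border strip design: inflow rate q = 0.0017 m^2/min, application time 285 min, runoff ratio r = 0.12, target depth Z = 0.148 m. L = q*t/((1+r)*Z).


L = q*t/((1+r)*Z)
L = 0.0017*285/((1+0.12)*0.148)
L = 0.4845/0.16576

2.9229 m


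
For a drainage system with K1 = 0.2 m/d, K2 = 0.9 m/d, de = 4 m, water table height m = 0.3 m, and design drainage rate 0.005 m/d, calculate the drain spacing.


S^2 = 8*K2*de*m/q + 4*K1*m^2/q
S^2 = 8*0.9*4*0.3/0.005 + 4*0.2*0.3^2/0.005
S = sqrt(1742.4000)

41.7421 m


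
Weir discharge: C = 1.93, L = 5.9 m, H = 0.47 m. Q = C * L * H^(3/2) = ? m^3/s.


Q = C * L * H^(3/2) = 1.93 * 5.9 * 0.47^1.5 = 1.93 * 5.9 * 0.322216

3.6691 m^3/s


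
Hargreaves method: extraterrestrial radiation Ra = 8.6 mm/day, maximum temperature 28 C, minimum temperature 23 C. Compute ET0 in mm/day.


Tmean = (Tmax + Tmin)/2 = (28 + 23)/2 = 25.5
ET0 = 0.0023 * 8.6 * (25.5 + 17.8) * sqrt(28 - 23)
ET0 = 0.0023 * 8.6 * 43.3 * 2.236068

1.9151 mm/day


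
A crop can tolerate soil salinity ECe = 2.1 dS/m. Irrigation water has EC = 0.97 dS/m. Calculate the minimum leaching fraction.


LR = ECiw / (5*ECe - ECiw)
LR = 0.97 / (5*2.1 - 0.97)
LR = 0.97 / 9.5300

0.1018


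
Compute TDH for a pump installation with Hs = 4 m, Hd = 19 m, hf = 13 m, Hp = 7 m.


TDH = Hs + Hd + hf + Hp = 4 + 19 + 13 + 7 = 43

43 m


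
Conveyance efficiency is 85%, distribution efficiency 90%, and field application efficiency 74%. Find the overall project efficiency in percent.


Ec = 0.85, Eb = 0.9, Ea = 0.74
E = 0.85 * 0.9 * 0.74 * 100 = 56.6100%

56.6100 %


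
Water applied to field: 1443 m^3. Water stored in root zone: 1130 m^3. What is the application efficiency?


Ea = V_root / V_field * 100 = 1130 / 1443 * 100 = 78.3091%

78.3091 %


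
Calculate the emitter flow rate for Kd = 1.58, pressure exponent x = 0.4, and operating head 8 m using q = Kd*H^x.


q = Kd * H^x = 1.58 * 8^0.4 = 1.58 * 2.297397

3.6299 L/h


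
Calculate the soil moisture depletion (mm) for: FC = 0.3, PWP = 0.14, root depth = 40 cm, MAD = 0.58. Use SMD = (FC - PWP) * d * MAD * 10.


SMD = (FC - PWP) * d * MAD * 10
SMD = (0.3 - 0.14) * 40 * 0.58 * 10
SMD = 0.1600 * 40 * 0.58 * 10

37.1200 mm


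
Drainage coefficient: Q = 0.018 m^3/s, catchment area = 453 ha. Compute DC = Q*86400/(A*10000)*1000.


DC = Q * 86400 / (A * 10000) * 1000
DC = 0.018 * 86400 / (453 * 10000) * 1000
DC = 1555200.0000 / 4530000

0.3433 mm/day


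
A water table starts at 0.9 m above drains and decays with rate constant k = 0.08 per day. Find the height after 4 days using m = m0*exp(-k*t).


m = m0 * exp(-k*t)
m = 0.9 * exp(-0.08 * 4)
m = 0.9 * exp(-0.3200)

0.6535 m


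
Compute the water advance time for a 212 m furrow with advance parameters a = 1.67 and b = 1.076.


t = (L/a)^(1/b)
t = (212/1.67)^(1/1.076)
t = 126.946108^(1/1.076)

90.1647 min


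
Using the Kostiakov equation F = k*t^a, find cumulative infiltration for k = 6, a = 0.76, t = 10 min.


F = k * t^a = 6 * 10^0.76
F = 6 * 5.754399

34.5264 mm


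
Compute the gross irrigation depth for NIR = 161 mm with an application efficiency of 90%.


Ea = 90% = 0.9
GID = NIR / Ea = 161 / 0.9 = 178.8889 mm

178.8889 mm


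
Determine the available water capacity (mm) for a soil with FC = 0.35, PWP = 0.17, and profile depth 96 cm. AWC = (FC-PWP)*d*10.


AWC = (FC - PWP) * d * 10
AWC = (0.35 - 0.17) * 96 * 10
AWC = 0.1800 * 96 * 10

172.8000 mm


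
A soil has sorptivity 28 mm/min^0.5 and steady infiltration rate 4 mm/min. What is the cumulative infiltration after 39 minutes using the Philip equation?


F = S*sqrt(t) + A*t
F = 28*sqrt(39) + 4*39
F = 28*6.244998 + 156

330.8599 mm


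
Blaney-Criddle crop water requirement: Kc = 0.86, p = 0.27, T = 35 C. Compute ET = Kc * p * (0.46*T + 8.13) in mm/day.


ET = Kc * p * (0.46*T + 8.13)
ET = 0.86 * 0.27 * (0.46*35 + 8.13)
ET = 0.86 * 0.27 * 24.2300

5.6262 mm/day


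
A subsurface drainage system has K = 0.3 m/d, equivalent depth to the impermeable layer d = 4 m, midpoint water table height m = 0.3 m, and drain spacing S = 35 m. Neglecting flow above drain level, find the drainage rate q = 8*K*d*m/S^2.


q = 8*K*d*m/S^2
q = 8*0.3*4*0.3/35^2
q = 2.8800 / 1225

0.0024 m/d


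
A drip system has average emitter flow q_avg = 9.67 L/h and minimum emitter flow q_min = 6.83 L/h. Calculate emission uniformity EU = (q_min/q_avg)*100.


EU = (q_min/q_avg)*100 = (6.83/9.67)*100 = 70.6308%

70.6308 %


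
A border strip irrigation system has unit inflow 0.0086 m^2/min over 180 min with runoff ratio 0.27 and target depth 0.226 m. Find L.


L = q*t/((1+r)*Z)
L = 0.0086*180/((1+0.27)*0.226)
L = 1.548/0.28702

5.3934 m


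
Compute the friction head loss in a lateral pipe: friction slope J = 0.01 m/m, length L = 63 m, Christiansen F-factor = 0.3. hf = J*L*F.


hf = J * L * F = 0.01 * 63 * 0.3 = 0.1890 m

0.1890 m


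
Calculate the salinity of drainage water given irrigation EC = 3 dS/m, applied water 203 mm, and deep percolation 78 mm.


EC_dw = EC_iw * D_iw / D_dw
EC_dw = 3 * 203 / 78
EC_dw = 609 / 78

7.8077 dS/m


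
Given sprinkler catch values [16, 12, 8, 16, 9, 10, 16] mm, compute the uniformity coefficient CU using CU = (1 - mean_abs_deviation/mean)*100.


mean = 12.428571 mm
MAD = 3.061224 mm
CU = (1 - 3.061224/12.428571)*100

75.3695 %


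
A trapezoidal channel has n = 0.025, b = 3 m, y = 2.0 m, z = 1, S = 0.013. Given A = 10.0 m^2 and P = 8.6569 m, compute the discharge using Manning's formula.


R = A/P = 10.0/8.6569 = 1.155148
Q = (1/0.025) * 10.0 * 1.155148^(2/3) * 0.013^0.5

50.2100 m^3/s


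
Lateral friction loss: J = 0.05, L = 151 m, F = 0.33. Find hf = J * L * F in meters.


hf = J * L * F = 0.05 * 151 * 0.33 = 2.4915 m

2.4915 m


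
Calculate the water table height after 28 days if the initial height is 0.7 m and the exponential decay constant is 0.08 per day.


m = m0 * exp(-k*t)
m = 0.7 * exp(-0.08 * 28)
m = 0.7 * exp(-2.2400)

0.0745 m


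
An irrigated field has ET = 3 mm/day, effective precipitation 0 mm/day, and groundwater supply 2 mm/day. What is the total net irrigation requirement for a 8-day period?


Daily deficit = ET - Pe - GW = 3 - 0 - 2 = 1 mm/day
NIR = 1 * 8 = 8 mm

8.0000 mm


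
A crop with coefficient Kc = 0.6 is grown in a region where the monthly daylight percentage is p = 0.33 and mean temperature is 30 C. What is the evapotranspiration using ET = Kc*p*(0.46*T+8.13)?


ET = Kc * p * (0.46*T + 8.13)
ET = 0.6 * 0.33 * (0.46*30 + 8.13)
ET = 0.6 * 0.33 * 21.9300

4.3421 mm/day


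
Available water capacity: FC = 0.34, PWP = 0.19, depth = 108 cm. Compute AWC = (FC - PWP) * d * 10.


AWC = (FC - PWP) * d * 10
AWC = (0.34 - 0.19) * 108 * 10
AWC = 0.1500 * 108 * 10

162.0000 mm


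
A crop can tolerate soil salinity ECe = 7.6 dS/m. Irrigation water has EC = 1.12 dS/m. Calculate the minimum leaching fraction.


LR = ECiw / (5*ECe - ECiw)
LR = 1.12 / (5*7.6 - 1.12)
LR = 1.12 / 36.8800

0.0304


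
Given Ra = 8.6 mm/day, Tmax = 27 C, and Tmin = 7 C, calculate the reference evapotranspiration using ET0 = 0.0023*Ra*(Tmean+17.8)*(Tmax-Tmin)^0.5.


Tmean = (Tmax + Tmin)/2 = (27 + 7)/2 = 17.0
ET0 = 0.0023 * 8.6 * (17.0 + 17.8) * sqrt(27 - 7)
ET0 = 0.0023 * 8.6 * 34.8 * 4.472136

3.0784 mm/day


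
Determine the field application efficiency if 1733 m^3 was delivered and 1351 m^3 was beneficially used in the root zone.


Ea = V_root / V_field * 100 = 1351 / 1733 * 100 = 77.9573%

77.9573 %


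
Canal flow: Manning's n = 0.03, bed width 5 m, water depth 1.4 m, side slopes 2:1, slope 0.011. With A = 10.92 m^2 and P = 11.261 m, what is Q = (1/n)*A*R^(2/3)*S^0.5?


R = A/P = 10.92/11.261 = 0.969718
Q = (1/0.03) * 10.92 * 0.969718^(2/3) * 0.011^0.5

37.4020 m^3/s


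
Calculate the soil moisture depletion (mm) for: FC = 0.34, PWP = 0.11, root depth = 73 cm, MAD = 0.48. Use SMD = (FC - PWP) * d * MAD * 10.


SMD = (FC - PWP) * d * MAD * 10
SMD = (0.34 - 0.11) * 73 * 0.48 * 10
SMD = 0.2300 * 73 * 0.48 * 10

80.5920 mm


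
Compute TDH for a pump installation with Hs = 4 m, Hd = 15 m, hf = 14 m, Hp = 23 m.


TDH = Hs + Hd + hf + Hp = 4 + 15 + 14 + 23 = 56

56 m


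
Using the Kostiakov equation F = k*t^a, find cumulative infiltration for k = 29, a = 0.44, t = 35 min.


F = k * t^a = 29 * 35^0.44
F = 29 * 4.779582

138.6079 mm


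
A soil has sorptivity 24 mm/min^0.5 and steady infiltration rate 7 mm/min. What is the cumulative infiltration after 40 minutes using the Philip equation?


F = S*sqrt(t) + A*t
F = 24*sqrt(40) + 7*40
F = 24*6.324555 + 280

431.7893 mm


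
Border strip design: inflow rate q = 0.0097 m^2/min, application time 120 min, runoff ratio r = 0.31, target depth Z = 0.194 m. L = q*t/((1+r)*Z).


L = q*t/((1+r)*Z)
L = 0.0097*120/((1+0.31)*0.194)
L = 1.164/0.25414

4.5802 m


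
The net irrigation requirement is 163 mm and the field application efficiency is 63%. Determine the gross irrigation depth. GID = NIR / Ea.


Ea = 63% = 0.63
GID = NIR / Ea = 163 / 0.63 = 258.7302 mm

258.7302 mm


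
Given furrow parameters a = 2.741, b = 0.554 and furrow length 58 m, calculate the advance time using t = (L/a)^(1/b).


t = (L/a)^(1/b)
t = (58/2.741)^(1/0.554)
t = 21.160161^(1/0.554)

246.9639 min


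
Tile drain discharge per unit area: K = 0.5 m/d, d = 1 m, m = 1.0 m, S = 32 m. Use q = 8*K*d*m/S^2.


q = 8*K*d*m/S^2
q = 8*0.5*1*1.0/32^2
q = 4.0000 / 1024

0.0039 m/d


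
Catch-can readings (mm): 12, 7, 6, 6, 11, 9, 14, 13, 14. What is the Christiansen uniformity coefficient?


mean = 10.222222 mm
MAD = 2.864198 mm
CU = (1 - 2.864198/10.222222)*100

71.9807 %


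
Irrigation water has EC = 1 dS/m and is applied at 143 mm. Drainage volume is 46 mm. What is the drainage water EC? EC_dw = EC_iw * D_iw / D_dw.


EC_dw = EC_iw * D_iw / D_dw
EC_dw = 1 * 143 / 46
EC_dw = 143 / 46

3.1087 dS/m


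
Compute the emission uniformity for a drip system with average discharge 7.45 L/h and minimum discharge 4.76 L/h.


EU = (q_min/q_avg)*100 = (4.76/7.45)*100 = 63.8926%

63.8926 %


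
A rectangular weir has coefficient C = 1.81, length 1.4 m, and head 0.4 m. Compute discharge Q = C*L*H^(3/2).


Q = C * L * H^(3/2) = 1.81 * 1.4 * 0.4^1.5 = 1.81 * 1.4 * 0.252982

0.6411 m^3/s


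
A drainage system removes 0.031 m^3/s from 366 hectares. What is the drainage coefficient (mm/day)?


DC = Q * 86400 / (A * 10000) * 1000
DC = 0.031 * 86400 / (366 * 10000) * 1000
DC = 2678400.0000 / 3660000

0.7318 mm/day


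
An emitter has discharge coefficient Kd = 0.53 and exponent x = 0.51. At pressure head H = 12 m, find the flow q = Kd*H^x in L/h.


q = Kd * H^x = 0.53 * 12^0.51 = 0.53 * 3.551260

1.8822 L/h


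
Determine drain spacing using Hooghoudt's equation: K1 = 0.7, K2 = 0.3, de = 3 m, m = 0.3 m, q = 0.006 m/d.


S^2 = 8*K2*de*m/q + 4*K1*m^2/q
S^2 = 8*0.3*3*0.3/0.006 + 4*0.7*0.3^2/0.006
S = sqrt(402.0000)

20.0499 m


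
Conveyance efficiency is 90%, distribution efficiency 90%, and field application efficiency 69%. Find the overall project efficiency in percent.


Ec = 0.9, Eb = 0.9, Ea = 0.69
E = 0.9 * 0.9 * 0.69 * 100 = 55.8900%

55.8900 %


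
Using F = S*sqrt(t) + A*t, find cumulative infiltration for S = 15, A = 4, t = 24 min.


F = S*sqrt(t) + A*t
F = 15*sqrt(24) + 4*24
F = 15*4.898979 + 96

169.4847 mm
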